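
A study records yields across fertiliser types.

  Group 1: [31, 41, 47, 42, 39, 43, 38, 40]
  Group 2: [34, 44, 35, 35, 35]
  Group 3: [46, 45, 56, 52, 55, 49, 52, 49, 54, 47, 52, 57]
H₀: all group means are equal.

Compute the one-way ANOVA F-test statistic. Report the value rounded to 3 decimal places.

test statistic = 28.004

Group means [40.12, 36.60, 51.17], grand mean 44.720
SSB = Σnᵢ(x̄ᵢ−x̄)² = 997.298; SSW = ΣΣ(x−x̄ᵢ)² = 391.742
MSB = 997.298/2 = 498.6492; MSW = 391.742/22 = 17.8064
F = MSB/MSW = 28.0039
df = (2, 22)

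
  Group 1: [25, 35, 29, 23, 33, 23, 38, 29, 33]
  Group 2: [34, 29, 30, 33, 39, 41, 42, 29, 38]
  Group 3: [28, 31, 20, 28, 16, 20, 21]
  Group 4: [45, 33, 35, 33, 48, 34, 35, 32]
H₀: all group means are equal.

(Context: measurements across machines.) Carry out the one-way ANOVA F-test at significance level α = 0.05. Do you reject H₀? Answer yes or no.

Group means [29.78, 35.00, 23.43, 36.88], grand mean 31.576
SSB = Σnᵢ(x̄ᵢ−x̄)² = 823.916; SSW = ΣΣ(x−x̄ᵢ)² = 886.145
MSB = 823.916/3 = 274.6386; MSW = 886.145/29 = 30.5567
F = MSB/MSW = 8.9878
df = (3, 29)
p-value (upper-tail) = 0.00023
At α=0.05: p < α → reject H₀

reject H₀: yes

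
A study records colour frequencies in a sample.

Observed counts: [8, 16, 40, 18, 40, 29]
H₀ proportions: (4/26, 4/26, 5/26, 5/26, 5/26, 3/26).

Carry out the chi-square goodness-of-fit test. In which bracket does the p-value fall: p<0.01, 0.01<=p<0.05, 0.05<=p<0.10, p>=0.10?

p-value bracket: p<0.01

n = 151; E_i = n·p_i = [23.23, 23.23, 29.04, 29.04, 29.04, 17.42]
χ² = (8−23.23)²/23.23 + (16−23.23)²/23.23 + (40−29.04)²/29.04 + (18−29.04)²/29.04 + (40−29.04)²/29.04 + (29−17.42)²/17.42 = 32.4004
df = 5
p-value (upper-tail) = 0.00000
→ bracket: p<0.01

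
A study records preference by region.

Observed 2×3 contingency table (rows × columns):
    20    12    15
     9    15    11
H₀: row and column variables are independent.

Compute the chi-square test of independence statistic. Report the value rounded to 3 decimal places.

Row totals [47, 35], col totals [29, 27, 26], n=82
χ² = (20−16.62)²/16.62 + (12−15.48)²/15.48 + (15−14.90)²/14.90 + (9−12.38)²/12.38 + (15−11.52)²/11.52 + (11−11.10)²/11.10 = 3.4387
df = 2

test statistic = 3.439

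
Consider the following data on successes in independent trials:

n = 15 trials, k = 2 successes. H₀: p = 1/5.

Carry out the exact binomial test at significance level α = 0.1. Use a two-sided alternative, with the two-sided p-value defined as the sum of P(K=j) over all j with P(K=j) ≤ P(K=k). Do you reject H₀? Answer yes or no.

reject H₀: no

Exact binomial: n=15, k=2, p₀=1/5=0.2000
P(X=j) = C(n,j)·p₀^j·(1−p₀)^(n−j); p = Σ P(X=j) over j with P(X=j) ≤ P(X=2)
p-value (two-sided) = 0.74986
At α=0.1: p ≥ α → fail to reject H₀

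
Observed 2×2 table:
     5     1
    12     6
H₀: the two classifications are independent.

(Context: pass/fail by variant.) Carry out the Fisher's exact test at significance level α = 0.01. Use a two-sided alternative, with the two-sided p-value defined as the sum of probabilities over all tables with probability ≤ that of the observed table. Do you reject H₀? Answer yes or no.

reject H₀: no

Margins: r₁=6, r₂=18, c₁=17, c₂=7, n=24
p_obs = C(6,5)·C(18,12)/C(24,17); sum pmf over tables with pmf ≤ p_obs
p-value (two-sided) = 0.62867
At α=0.01: p ≥ α → fail to reject H₀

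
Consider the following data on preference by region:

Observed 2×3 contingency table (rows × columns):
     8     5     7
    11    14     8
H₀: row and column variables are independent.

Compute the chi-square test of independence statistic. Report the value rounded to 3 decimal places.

test statistic = 1.718

Row totals [20, 33], col totals [19, 19, 15], n=53
χ² = (8−7.17)²/7.17 + (5−7.17)²/7.17 + (7−5.66)²/5.66 + (11−11.83)²/11.83 + (14−11.83)²/11.83 + (8−9.34)²/9.34 = 1.7182
df = 2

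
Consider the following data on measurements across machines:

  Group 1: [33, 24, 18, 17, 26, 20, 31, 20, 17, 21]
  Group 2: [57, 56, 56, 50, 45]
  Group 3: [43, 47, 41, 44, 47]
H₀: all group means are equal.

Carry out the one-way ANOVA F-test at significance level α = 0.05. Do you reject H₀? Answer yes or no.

Group means [22.70, 52.80, 44.40], grand mean 35.650
SSB = Σnᵢ(x̄ᵢ−x̄)² = 3530.450; SSW = ΣΣ(x−x̄ᵢ)² = 426.100
MSB = 3530.450/2 = 1765.2250; MSW = 426.100/17 = 25.0647
F = MSB/MSW = 70.4267
df = (2, 17)
p-value (upper-tail) = 0.00000
At α=0.05: p < α → reject H₀

reject H₀: yes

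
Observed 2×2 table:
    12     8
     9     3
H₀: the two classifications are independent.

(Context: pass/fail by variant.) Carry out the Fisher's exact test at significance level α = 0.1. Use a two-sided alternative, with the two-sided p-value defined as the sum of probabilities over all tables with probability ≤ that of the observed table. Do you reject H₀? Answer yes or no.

Margins: r₁=20, r₂=12, c₁=21, c₂=11, n=32
p_obs = C(20,12)·C(12,9)/C(32,21); sum pmf over tables with pmf ≤ p_obs
p-value (two-sided) = 0.46467
At α=0.1: p ≥ α → fail to reject H₀

reject H₀: no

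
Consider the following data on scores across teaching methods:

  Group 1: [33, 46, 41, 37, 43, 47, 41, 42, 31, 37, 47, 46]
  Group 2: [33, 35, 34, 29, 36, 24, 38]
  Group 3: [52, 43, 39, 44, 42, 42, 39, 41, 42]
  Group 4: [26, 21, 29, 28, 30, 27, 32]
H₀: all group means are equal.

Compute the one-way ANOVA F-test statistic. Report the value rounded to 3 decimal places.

Group means [40.92, 32.71, 42.67, 27.57], grand mean 37.057
SSB = Σnᵢ(x̄ᵢ−x̄)² = 1223.826; SSW = ΣΣ(x−x̄ᵢ)² = 652.060
MSB = 1223.826/3 = 407.9421; MSW = 652.060/31 = 21.0342
F = MSB/MSW = 19.3942
df = (3, 31)

test statistic = 19.394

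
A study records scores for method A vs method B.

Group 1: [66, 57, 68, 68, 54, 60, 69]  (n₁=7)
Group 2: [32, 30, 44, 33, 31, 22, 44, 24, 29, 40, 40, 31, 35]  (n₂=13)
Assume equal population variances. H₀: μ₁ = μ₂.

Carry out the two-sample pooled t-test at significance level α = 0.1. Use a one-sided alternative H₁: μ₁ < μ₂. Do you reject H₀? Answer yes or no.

reject H₀: no

x̄₁=63.143, s₁=6.067, n₁=7
x̄₂=33.462, s₂=6.936, n₂=13
s_p² = [6·6.067² + 12·6.936²]/18 = 44.3382
SE = √(s_p²·(1/7+1/13)) = 3.1216
t = (63.143−33.462)/3.1216 = 9.5082
df = 18
p-value (one-sided, H₁ less) = 1.00000
At α=0.1: p ≥ α → fail to reject H₀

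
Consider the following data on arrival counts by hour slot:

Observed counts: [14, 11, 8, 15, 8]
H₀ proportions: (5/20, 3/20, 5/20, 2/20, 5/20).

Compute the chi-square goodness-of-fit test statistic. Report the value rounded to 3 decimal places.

test statistic = 21.726

n = 56; E_i = n·p_i = [14.00, 8.40, 14.00, 5.60, 14.00]
χ² = (14−14.00)²/14.00 + (11−8.40)²/8.40 + (8−14.00)²/14.00 + (15−5.60)²/5.60 + (8−14.00)²/14.00 = 21.7262
df = 4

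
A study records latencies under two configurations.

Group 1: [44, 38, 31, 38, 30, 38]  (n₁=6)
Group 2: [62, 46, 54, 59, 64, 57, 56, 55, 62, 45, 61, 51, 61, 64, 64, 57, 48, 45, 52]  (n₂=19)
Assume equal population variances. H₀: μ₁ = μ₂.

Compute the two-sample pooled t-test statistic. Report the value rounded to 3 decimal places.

test statistic = -6.593

x̄₁=36.500, s₁=5.206, n₁=6
x̄₂=55.947, s₂=6.570, n₂=19
s_p² = [5·5.206² + 18·6.570²]/23 = 39.6716
SE = √(s_p²·(1/6+1/19)) = 2.9496
t = (36.500−55.947)/2.9496 = -6.5933
df = 23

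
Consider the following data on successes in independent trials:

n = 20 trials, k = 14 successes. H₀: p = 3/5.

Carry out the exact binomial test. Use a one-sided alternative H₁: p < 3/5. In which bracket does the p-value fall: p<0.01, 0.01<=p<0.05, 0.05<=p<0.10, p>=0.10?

Exact binomial: n=20, k=14, p₀=3/5=0.6000
P(X≤14) from Σ C(n,i)·p₀^i·(1−p₀)^(n−i)
p-value (one-sided, H₁ less) = 0.87440
→ bracket: p>=0.10

p-value bracket: p>=0.10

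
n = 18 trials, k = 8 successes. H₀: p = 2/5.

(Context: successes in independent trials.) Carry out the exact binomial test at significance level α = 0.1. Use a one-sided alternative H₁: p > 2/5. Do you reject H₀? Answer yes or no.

Exact binomial: n=18, k=8, p₀=2/5=0.4000
P(X≥8) from Σ C(n,i)·p₀^i·(1−p₀)^(n−i)
p-value (one-sided, H₁ greater) = 0.43656
At α=0.1: p ≥ α → fail to reject H₀

reject H₀: no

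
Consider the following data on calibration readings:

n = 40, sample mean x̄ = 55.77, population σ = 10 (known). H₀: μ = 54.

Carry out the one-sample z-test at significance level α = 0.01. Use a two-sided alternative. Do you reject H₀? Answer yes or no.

reject H₀: no

SE = σ/√n = 10/√40 = 1.5811
z = (x̄−μ₀)/SE = (55.77−54)/1.5811 = 1.1194
p-value (two-sided) = 0.26295
At α=0.01: p ≥ α → fail to reject H₀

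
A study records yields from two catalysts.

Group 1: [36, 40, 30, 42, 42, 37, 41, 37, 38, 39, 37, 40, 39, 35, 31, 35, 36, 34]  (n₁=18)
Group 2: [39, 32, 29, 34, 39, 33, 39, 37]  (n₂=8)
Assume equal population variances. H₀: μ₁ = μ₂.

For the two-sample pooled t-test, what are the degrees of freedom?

df = n₁ + n₂ − 2 = 18 + 8 − 2 = 24

degrees of freedom = 24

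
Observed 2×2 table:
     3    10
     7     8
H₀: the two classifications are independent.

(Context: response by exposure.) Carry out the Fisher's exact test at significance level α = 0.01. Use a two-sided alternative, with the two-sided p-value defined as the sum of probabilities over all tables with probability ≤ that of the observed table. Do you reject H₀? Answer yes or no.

Margins: r₁=13, r₂=15, c₁=10, c₂=18, n=28
p_obs = C(13,3)·C(15,7)/C(28,10); sum pmf over tables with pmf ≤ p_obs
p-value (two-sided) = 0.25431
At α=0.01: p ≥ α → fail to reject H₀

reject H₀: no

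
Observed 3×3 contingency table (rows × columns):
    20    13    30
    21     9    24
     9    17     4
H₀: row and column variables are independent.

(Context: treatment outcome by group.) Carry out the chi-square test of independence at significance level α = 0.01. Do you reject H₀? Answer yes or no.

Row totals [63, 54, 30], col totals [50, 39, 58], n=147
χ² = (20−21.43)²/21.43 + (13−16.71)²/16.71 + (30−24.86)²/24.86 + (21−18.37)²/18.37 + (9−14.33)²/14.33 + (24−21.31)²/21.31 + (9−10.20)²/10.20 + (17−7.96)²/7.96 + (4−11.84)²/11.84 = 20.2830
df = 4
p-value (upper-tail) = 0.00044
At α=0.01: p < α → reject H₀

reject H₀: yes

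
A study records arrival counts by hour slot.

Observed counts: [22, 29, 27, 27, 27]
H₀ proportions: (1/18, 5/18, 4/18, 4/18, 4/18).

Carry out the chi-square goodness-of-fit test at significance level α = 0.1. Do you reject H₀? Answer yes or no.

n = 132; E_i = n·p_i = [7.33, 36.67, 29.33, 29.33, 29.33]
χ² = (22−7.33)²/7.33 + (29−36.67)²/36.67 + (27−29.33)²/29.33 + (27−29.33)²/29.33 + (27−29.33)²/29.33 = 31.4932
df = 4
p-value (upper-tail) = 0.00000
At α=0.1: p < α → reject H₀

reject H₀: yes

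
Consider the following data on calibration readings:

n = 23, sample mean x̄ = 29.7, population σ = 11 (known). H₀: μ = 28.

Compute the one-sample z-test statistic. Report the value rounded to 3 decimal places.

SE = σ/√n = 11/√23 = 2.2937
z = (x̄−μ₀)/SE = (29.7−28)/2.2937 = 0.7412

test statistic = 0.741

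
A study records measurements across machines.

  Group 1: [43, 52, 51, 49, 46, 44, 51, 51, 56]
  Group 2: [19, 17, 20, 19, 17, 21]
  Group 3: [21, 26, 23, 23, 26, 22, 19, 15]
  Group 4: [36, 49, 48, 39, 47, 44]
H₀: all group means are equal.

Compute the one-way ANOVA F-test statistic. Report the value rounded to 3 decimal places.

test statistic = 113.246

Group means [49.22, 18.83, 21.88, 43.83], grand mean 34.276
SSB = Σnᵢ(x̄ᵢ−x̄)² = 5219.696; SSW = ΣΣ(x−x̄ᵢ)² = 384.097
MSB = 5219.696/3 = 1739.8986; MSW = 384.097/25 = 15.3639
F = MSB/MSW = 113.2460
df = (3, 25)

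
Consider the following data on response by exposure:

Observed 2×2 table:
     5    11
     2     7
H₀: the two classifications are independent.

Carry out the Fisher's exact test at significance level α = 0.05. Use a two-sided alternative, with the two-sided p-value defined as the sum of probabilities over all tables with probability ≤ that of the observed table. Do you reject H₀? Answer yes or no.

Margins: r₁=16, r₂=9, c₁=7, c₂=18, n=25
p_obs = C(16,5)·C(9,2)/C(25,7); sum pmf over tables with pmf ≤ p_obs
p-value (two-sided) = 1.00000
At α=0.05: p ≥ α → fail to reject H₀

reject H₀: no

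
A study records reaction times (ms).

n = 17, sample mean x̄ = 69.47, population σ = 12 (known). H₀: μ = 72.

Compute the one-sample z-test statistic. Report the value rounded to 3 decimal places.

SE = σ/√n = 12/√17 = 2.9104
z = (x̄−μ₀)/SE = (69.47−72)/2.9104 = -0.8693

test statistic = -0.869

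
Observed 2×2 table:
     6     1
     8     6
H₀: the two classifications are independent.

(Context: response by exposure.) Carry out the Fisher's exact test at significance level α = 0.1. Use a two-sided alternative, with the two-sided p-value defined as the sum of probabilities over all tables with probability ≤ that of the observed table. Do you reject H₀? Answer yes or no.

Margins: r₁=7, r₂=14, c₁=14, c₂=7, n=21
p_obs = C(7,6)·C(14,8)/C(21,14); sum pmf over tables with pmf ≤ p_obs
p-value (two-sided) = 0.33714
At α=0.1: p ≥ α → fail to reject H₀

reject H₀: no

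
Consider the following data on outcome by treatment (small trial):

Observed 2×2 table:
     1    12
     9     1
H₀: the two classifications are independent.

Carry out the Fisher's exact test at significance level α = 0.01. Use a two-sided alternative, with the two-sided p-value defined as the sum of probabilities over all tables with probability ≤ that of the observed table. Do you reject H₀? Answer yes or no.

reject H₀: yes

Margins: r₁=13, r₂=10, c₁=10, c₂=13, n=23
p_obs = C(13,1)·C(10,9)/C(23,10); sum pmf over tables with pmf ≤ p_obs
p-value (two-sided) = 0.00011
At α=0.01: p < α → reject H₀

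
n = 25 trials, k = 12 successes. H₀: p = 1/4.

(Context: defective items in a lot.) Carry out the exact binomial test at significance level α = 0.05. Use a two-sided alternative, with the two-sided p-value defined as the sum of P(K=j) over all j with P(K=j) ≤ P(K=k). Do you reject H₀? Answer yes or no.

Exact binomial: n=25, k=12, p₀=1/4=0.2500
P(X=j) = C(n,j)·p₀^j·(1−p₀)^(n−j); p = Σ P(X=j) over j with P(X=j) ≤ P(X=12)
p-value (two-sided) = 0.01776
At α=0.05: p < α → reject H₀

reject H₀: yes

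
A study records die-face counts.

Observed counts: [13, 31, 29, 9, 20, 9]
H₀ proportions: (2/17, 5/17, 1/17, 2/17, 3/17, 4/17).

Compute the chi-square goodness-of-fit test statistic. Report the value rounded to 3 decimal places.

test statistic = 89.904

n = 111; E_i = n·p_i = [13.06, 32.65, 6.53, 13.06, 19.59, 26.12]
χ² = (13−13.06)²/13.06 + (31−32.65)²/32.65 + (29−6.53)²/6.53 + (9−13.06)²/13.06 + (20−19.59)²/19.59 + (9−26.12)²/26.12 = 89.9038
df = 5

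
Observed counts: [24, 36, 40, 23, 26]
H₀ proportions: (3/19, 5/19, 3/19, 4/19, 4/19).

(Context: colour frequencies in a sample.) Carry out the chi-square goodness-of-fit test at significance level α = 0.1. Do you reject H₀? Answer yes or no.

reject H₀: yes

n = 149; E_i = n·p_i = [23.53, 39.21, 23.53, 31.37, 31.37]
χ² = (24−23.53)²/23.53 + (36−39.21)²/39.21 + (40−23.53)²/23.53 + (23−31.37)²/31.37 + (26−31.37)²/31.37 = 14.9589
df = 4
p-value (upper-tail) = 0.00479
At α=0.1: p < α → reject H₀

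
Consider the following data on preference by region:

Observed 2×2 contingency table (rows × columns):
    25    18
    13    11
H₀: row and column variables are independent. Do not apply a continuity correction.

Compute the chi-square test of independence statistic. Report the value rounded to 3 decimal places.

Row totals [43, 24], col totals [38, 29], n=67
χ² = (25−24.39)²/24.39 + (18−18.61)²/18.61 + (13−13.61)²/13.61 + (11−10.39)²/10.39 = 0.0990
df = 1

test statistic = 0.099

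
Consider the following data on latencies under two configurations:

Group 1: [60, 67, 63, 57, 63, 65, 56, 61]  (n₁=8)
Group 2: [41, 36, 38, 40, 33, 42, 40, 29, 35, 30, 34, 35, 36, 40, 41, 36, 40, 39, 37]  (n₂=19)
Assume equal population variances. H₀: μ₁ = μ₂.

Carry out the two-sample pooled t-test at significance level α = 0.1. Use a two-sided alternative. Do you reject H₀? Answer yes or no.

x̄₁=61.500, s₁=3.780, n₁=8
x̄₂=36.947, s₂=3.704, n₂=19
s_p² = [7·3.780² + 18·3.704²]/25 = 13.8779
SE = √(s_p²·(1/8+1/19)) = 1.5701
t = (61.500−36.947)/1.5701 = 15.6378
df = 25
p-value (two-sided) = 0.00000
At α=0.1: p < α → reject H₀

reject H₀: yes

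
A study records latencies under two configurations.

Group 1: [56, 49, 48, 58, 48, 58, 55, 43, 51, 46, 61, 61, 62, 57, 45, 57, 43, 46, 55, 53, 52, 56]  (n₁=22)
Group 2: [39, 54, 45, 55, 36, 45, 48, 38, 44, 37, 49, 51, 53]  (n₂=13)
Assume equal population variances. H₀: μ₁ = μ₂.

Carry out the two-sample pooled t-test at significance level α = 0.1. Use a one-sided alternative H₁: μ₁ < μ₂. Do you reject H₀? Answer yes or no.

reject H₀: no

x̄₁=52.727, s₁=5.970, n₁=22
x̄₂=45.692, s₂=6.651, n₂=13
s_p² = [21·5.970² + 12·6.651²]/33 = 38.7616
SE = √(s_p²·(1/22+1/13)) = 2.1780
t = (52.727−45.692)/2.1780 = 3.2301
df = 33
p-value (one-sided, H₁ less) = 0.99860
At α=0.1: p ≥ α → fail to reject H₀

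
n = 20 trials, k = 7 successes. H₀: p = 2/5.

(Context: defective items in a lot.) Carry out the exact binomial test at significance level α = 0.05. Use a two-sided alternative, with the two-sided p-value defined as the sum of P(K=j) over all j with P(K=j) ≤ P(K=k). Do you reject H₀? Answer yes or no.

reject H₀: no

Exact binomial: n=20, k=7, p₀=2/5=0.4000
P(X=j) = C(n,j)·p₀^j·(1−p₀)^(n−j); p = Σ P(X=j) over j with P(X=j) ≤ P(X=7)
p-value (two-sided) = 0.82029
At α=0.05: p ≥ α → fail to reject H₀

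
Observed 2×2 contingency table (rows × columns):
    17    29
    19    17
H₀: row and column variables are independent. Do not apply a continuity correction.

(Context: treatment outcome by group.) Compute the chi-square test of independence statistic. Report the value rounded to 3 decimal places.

Row totals [46, 36], col totals [36, 46], n=82
χ² = (17−20.20)²/20.20 + (29−25.80)²/25.80 + (19−15.80)²/15.80 + (17−20.20)²/20.20 = 2.0526
df = 1

test statistic = 2.053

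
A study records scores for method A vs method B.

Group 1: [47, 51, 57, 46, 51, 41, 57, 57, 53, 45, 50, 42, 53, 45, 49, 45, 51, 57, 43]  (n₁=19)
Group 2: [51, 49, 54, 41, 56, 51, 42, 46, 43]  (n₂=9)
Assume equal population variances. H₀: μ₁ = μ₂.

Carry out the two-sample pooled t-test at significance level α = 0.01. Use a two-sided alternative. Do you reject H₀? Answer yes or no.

x̄₁=49.474, s₁=5.306, n₁=19
x̄₂=48.111, s₂=5.395, n₂=9
s_p² = [18·5.306² + 8·5.395²]/26 = 28.4471
SE = √(s_p²·(1/19+1/9)) = 2.1582
t = (49.474−48.111)/2.1582 = 0.6313
df = 26
p-value (two-sided) = 0.53333
At α=0.01: p ≥ α → fail to reject H₀

reject H₀: no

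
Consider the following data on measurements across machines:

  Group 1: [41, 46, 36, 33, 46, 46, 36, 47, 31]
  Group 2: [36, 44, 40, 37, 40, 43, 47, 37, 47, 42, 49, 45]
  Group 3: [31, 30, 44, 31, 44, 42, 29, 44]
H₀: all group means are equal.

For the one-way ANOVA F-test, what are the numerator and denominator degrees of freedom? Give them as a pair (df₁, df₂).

degrees of freedom = [2, 26]

k = 3 groups, N = 29 total
df = (k−1, N−k) = (3−1, 29−3) = (2, 26)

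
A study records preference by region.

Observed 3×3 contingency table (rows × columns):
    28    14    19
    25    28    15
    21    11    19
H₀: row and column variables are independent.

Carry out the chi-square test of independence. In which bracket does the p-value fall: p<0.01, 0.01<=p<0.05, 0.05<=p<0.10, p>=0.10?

Row totals [61, 68, 51], col totals [74, 53, 53], n=180
χ² = (28−25.08)²/25.08 + (14−17.96)²/17.96 + (19−17.96)²/17.96 + (25−27.96)²/27.96 + (28−20.02)²/20.02 + (15−20.02)²/20.02 + (21−20.97)²/20.97 + (11−15.02)²/15.02 + (19−15.02)²/15.02 = 8.1562
df = 4
p-value (upper-tail) = 0.08602
→ bracket: 0.05<=p<0.10

p-value bracket: 0.05<=p<0.10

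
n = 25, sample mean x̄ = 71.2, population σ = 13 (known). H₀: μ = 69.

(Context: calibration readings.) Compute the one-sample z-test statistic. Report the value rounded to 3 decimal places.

SE = σ/√n = 13/√25 = 2.6000
z = (x̄−μ₀)/SE = (71.2−69)/2.6000 = 0.8462

test statistic = 0.846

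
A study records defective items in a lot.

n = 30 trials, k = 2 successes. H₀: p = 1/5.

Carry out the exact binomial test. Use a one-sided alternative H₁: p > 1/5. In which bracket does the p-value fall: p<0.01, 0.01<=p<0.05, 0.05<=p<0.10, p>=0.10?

p-value bracket: p>=0.10

Exact binomial: n=30, k=2, p₀=1/5=0.2000
P(X≥2) from Σ C(n,i)·p₀^i·(1−p₀)^(n−i)
p-value (one-sided, H₁ greater) = 0.98948
→ bracket: p>=0.10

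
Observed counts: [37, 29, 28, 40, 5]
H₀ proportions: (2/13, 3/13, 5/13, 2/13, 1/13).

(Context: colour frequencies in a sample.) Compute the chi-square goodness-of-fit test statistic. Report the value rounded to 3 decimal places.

n = 139; E_i = n·p_i = [21.38, 32.08, 53.46, 21.38, 10.69]
χ² = (37−21.38)²/21.38 + (29−32.08)²/32.08 + (28−53.46)²/53.46 + (40−21.38)²/21.38 + (5−10.69)²/10.69 = 43.0592
df = 4

test statistic = 43.059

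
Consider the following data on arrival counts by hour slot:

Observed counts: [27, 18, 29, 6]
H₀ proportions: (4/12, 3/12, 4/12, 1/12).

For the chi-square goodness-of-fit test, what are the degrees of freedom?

degrees of freedom = 3

df = k − 1 = 4 − 1 = 3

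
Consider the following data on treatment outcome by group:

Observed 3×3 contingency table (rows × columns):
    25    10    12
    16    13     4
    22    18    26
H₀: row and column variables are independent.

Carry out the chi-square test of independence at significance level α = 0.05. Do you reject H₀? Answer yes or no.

reject H₀: yes

Row totals [47, 33, 66], col totals [63, 41, 42], n=146
χ² = (25−20.28)²/20.28 + (10−13.20)²/13.20 + (12−13.52)²/13.52 + (16−14.24)²/14.24 + (13−9.27)²/9.27 + (4−9.49)²/9.49 + (22−28.48)²/28.48 + (18−18.53)²/18.53 + (26−18.99)²/18.99 = 11.0246
df = 4
p-value (upper-tail) = 0.02629
At α=0.05: p < α → reject H₀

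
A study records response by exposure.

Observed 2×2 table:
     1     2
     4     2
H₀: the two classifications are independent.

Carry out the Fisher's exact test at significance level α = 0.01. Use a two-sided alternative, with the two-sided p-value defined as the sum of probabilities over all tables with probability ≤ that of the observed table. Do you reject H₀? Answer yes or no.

reject H₀: no

Margins: r₁=3, r₂=6, c₁=5, c₂=4, n=9
p_obs = C(3,1)·C(6,4)/C(9,5); sum pmf over tables with pmf ≤ p_obs
p-value (two-sided) = 0.52381
At α=0.01: p ≥ α → fail to reject H₀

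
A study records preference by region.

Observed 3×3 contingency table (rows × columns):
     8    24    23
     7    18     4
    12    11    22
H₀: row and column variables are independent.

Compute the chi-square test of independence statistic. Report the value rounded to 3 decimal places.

test statistic = 14.239

Row totals [55, 29, 45], col totals [27, 53, 49], n=129
χ² = (8−11.51)²/11.51 + (24−22.60)²/22.60 + (23−20.89)²/20.89 + (7−6.07)²/6.07 + (18−11.91)²/11.91 + (4−11.02)²/11.02 + (12−9.42)²/9.42 + (11−18.49)²/18.49 + (22−17.09)²/17.09 = 14.2389
df = 4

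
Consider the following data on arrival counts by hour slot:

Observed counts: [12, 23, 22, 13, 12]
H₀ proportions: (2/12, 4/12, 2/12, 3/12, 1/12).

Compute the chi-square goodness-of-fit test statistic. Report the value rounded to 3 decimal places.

test statistic = 12.622

n = 82; E_i = n·p_i = [13.67, 27.33, 13.67, 20.50, 6.83]
χ² = (12−13.67)²/13.67 + (23−27.33)²/27.33 + (22−13.67)²/13.67 + (13−20.50)²/20.50 + (12−6.83)²/6.83 = 12.6220
df = 4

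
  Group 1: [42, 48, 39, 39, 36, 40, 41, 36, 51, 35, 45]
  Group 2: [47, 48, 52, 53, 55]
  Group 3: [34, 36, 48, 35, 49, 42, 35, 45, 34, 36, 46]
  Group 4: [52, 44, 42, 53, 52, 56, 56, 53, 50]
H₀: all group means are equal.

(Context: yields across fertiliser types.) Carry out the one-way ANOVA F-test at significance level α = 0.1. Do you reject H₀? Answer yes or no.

reject H₀: yes

Group means [41.09, 51.00, 40.00, 50.89], grand mean 44.583
SSB = Σnᵢ(x̄ᵢ−x̄)² = 928.952; SSW = ΣΣ(x−x̄ᵢ)² = 861.798
MSB = 928.952/3 = 309.6507; MSW = 861.798/32 = 26.9312
F = MSB/MSW = 11.4978
df = (3, 32)
p-value (upper-tail) = 0.00003
At α=0.1: p < α → reject H₀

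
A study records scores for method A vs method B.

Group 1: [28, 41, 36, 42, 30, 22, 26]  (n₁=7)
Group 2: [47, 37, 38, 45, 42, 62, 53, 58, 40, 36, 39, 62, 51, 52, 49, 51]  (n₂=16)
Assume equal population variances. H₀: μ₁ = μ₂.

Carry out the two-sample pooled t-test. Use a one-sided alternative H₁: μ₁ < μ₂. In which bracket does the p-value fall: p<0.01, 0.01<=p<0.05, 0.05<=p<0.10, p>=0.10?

p-value bracket: p<0.01

x̄₁=32.143, s₁=7.669, n₁=7
x̄₂=47.625, s₂=8.586, n₂=16
s_p² = [6·7.669² + 15·8.586²]/21 = 69.4575
SE = √(s_p²·(1/7+1/16)) = 3.7767
t = (32.143−47.625)/3.7767 = -4.0994
df = 21
p-value (one-sided, H₁ less) = 0.00026
→ bracket: p<0.01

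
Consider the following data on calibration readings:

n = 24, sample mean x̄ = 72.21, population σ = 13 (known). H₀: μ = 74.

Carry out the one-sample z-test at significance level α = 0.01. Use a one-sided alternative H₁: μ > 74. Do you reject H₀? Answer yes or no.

SE = σ/√n = 13/√24 = 2.6536
z = (x̄−μ₀)/SE = (72.21−74)/2.6536 = -0.6746
p-value (one-sided, H₁ greater) = 0.75002
At α=0.01: p ≥ α → fail to reject H₀

reject H₀: no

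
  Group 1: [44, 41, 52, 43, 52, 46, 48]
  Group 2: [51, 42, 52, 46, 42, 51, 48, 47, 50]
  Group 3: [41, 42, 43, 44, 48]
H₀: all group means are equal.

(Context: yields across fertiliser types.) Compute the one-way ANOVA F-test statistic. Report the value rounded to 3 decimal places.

test statistic = 1.898

Group means [46.57, 47.67, 43.60], grand mean 46.333
SSB = Σnᵢ(x̄ᵢ−x̄)² = 53.752; SSW = ΣΣ(x−x̄ᵢ)² = 254.914
MSB = 53.752/2 = 26.8762; MSW = 254.914/18 = 14.1619
F = MSB/MSW = 1.8978
df = (2, 18)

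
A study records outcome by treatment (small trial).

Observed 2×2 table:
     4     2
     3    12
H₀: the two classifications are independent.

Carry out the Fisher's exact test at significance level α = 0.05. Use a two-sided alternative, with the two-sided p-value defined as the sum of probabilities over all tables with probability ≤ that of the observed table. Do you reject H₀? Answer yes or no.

reject H₀: no

Margins: r₁=6, r₂=15, c₁=7, c₂=14, n=21
p_obs = C(6,4)·C(15,3)/C(21,7); sum pmf over tables with pmf ≤ p_obs
p-value (two-sided) = 0.11958
At α=0.05: p ≥ α → fail to reject H₀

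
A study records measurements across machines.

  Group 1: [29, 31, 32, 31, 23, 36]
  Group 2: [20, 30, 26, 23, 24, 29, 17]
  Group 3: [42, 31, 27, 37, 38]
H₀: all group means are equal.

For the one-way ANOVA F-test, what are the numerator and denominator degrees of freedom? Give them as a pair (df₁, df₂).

k = 3 groups, N = 18 total
df = (k−1, N−k) = (3−1, 18−3) = (2, 15)

degrees of freedom = [2, 15]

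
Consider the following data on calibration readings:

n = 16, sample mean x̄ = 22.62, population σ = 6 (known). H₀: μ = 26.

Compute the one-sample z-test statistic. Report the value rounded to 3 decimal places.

test statistic = -2.253

SE = σ/√n = 6/√16 = 1.5000
z = (x̄−μ₀)/SE = (22.62−26)/1.5000 = -2.2533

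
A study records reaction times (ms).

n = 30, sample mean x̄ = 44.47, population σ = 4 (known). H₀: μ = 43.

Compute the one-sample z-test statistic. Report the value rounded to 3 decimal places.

SE = σ/√n = 4/√30 = 0.7303
z = (x̄−μ₀)/SE = (44.47−43)/0.7303 = 2.0129

test statistic = 2.013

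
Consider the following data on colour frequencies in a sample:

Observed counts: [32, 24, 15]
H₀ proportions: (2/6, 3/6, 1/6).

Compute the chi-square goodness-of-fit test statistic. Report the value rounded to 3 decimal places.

test statistic = 7.507

n = 71; E_i = n·p_i = [23.67, 35.50, 11.83]
χ² = (32−23.67)²/23.67 + (24−35.50)²/35.50 + (15−11.83)²/11.83 = 7.5070
df = 2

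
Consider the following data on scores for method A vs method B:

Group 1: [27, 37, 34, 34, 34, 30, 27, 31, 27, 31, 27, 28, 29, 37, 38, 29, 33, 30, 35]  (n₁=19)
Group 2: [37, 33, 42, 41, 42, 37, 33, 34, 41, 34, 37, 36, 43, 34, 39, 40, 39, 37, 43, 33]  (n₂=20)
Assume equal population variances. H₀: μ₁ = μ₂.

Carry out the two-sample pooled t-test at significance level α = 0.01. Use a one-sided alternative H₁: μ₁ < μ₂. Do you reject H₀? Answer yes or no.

x̄₁=31.474, s₁=3.702, n₁=19
x̄₂=37.750, s₂=3.522, n₂=20
s_p² = [18·3.702² + 19·3.522²]/37 = 13.0402
SE = √(s_p²·(1/19+1/20)) = 1.1569
t = (31.474−37.750)/1.1569 = -5.4253
df = 37
p-value (one-sided, H₁ less) = 0.00000
At α=0.01: p < α → reject H₀

reject H₀: yes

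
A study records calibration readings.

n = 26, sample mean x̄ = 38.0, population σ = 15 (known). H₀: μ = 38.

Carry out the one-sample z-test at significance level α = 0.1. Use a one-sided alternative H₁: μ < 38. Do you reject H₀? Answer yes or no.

SE = σ/√n = 15/√26 = 2.9417
z = (x̄−μ₀)/SE = (38.0−38)/2.9417 = 0.0000
p-value (one-sided, H₁ less) = 0.50000
At α=0.1: p ≥ α → fail to reject H₀

reject H₀: no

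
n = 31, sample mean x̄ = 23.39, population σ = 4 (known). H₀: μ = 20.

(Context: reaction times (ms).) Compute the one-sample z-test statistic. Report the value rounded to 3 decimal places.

SE = σ/√n = 4/√31 = 0.7184
z = (x̄−μ₀)/SE = (23.39−20)/0.7184 = 4.7187

test statistic = 4.719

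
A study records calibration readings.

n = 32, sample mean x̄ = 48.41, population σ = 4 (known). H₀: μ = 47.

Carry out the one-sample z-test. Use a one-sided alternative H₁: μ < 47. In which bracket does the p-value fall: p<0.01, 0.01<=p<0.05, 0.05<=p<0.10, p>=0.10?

SE = σ/√n = 4/√32 = 0.7071
z = (x̄−μ₀)/SE = (48.41−47)/0.7071 = 1.9940
p-value (one-sided, H₁ less) = 0.97693
→ bracket: p>=0.10

p-value bracket: p>=0.10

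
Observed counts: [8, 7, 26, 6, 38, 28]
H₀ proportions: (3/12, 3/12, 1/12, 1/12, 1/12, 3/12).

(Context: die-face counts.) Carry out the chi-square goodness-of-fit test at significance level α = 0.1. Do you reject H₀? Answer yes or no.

n = 113; E_i = n·p_i = [28.25, 28.25, 9.42, 9.42, 9.42, 28.25]
χ² = (8−28.25)²/28.25 + (7−28.25)²/28.25 + (26−9.42)²/9.42 + (6−9.42)²/9.42 + (38−9.42)²/9.42 + (28−28.25)²/28.25 = 147.7080
df = 5
p-value (upper-tail) = 0.00000
At α=0.1: p < α → reject H₀

reject H₀: yes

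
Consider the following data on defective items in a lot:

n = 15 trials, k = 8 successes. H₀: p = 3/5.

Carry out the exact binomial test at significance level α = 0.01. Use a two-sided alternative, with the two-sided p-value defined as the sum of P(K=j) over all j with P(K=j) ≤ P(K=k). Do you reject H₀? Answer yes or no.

Exact binomial: n=15, k=8, p₀=3/5=0.6000
P(X=j) = C(n,j)·p₀^j·(1−p₀)^(n−j); p = Σ P(X=j) over j with P(X=j) ≤ P(X=8)
p-value (two-sided) = 0.60746
At α=0.01: p ≥ α → fail to reject H₀

reject H₀: no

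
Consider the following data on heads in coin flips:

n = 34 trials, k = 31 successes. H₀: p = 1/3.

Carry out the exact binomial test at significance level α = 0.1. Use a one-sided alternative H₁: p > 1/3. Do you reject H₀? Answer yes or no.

Exact binomial: n=34, k=31, p₀=1/3=0.3333
P(X≥31) from Σ C(n,i)·p₀^i·(1−p₀)^(n−i)
p-value (one-sided, H₁ greater) = 0.00000
At α=0.1: p < α → reject H₀

reject H₀: yes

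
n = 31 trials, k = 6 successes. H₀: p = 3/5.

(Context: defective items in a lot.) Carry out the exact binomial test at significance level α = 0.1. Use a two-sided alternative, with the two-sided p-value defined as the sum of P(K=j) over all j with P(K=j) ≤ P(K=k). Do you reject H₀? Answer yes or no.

reject H₀: yes

Exact binomial: n=31, k=6, p₀=3/5=0.6000
P(X=j) = C(n,j)·p₀^j·(1−p₀)^(n−j); p = Σ P(X=j) over j with P(X=j) ≤ P(X=6)
p-value (two-sided) = 0.00001
At α=0.1: p < α → reject H₀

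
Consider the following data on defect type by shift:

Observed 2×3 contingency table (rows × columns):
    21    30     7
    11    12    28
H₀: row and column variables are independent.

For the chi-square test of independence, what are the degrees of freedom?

degrees of freedom = 2

df = (r−1)(c−1) = (2−1)·(3−1) = 2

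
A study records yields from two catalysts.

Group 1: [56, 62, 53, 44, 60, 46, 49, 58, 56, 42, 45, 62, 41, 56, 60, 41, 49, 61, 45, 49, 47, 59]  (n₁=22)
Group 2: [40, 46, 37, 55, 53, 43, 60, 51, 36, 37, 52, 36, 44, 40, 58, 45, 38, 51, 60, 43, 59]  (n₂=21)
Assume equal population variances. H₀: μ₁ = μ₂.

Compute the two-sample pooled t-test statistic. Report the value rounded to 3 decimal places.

x̄₁=51.864, s₁=7.350, n₁=22
x̄₂=46.857, s₂=8.446, n₂=21
s_p² = [21·7.350² + 20·8.446²]/41 = 62.4674
SE = √(s_p²·(1/22+1/21)) = 2.4112
t = (51.864−46.857)/2.4112 = 2.0763
df = 41

test statistic = 2.076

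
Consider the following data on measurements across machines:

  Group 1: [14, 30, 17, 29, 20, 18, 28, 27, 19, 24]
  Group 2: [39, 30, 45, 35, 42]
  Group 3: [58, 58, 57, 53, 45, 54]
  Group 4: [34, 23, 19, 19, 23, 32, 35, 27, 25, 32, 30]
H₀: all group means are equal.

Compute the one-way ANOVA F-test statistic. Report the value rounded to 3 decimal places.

Group means [22.60, 38.20, 54.17, 27.18], grand mean 32.531
SSB = Σnᵢ(x̄ᵢ−x̄)² = 4270.299; SSW = ΣΣ(x−x̄ᵢ)² = 889.670
MSB = 4270.299/3 = 1423.4330; MSW = 889.670/28 = 31.7739
F = MSB/MSW = 44.7988
df = (3, 28)

test statistic = 44.799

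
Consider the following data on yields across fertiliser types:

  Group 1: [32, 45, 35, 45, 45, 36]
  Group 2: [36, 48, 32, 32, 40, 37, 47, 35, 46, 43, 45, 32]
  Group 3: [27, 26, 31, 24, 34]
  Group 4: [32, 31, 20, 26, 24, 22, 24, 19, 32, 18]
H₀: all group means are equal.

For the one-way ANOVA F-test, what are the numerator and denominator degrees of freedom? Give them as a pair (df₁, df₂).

k = 4 groups, N = 33 total
df = (k−1, N−k) = (4−1, 33−4) = (3, 29)

degrees of freedom = [3, 29]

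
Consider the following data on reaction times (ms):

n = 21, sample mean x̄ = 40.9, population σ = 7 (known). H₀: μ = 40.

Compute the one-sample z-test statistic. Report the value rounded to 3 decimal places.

test statistic = 0.589

SE = σ/√n = 7/√21 = 1.5275
z = (x̄−μ₀)/SE = (40.9−40)/1.5275 = 0.5892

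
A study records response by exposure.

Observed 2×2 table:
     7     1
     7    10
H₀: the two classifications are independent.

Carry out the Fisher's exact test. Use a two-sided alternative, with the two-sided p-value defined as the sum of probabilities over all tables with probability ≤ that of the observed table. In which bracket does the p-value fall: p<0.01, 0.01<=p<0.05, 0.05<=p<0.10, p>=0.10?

Margins: r₁=8, r₂=17, c₁=14, c₂=11, n=25
p_obs = C(8,7)·C(17,7)/C(25,14); sum pmf over tables with pmf ≤ p_obs
p-value (two-sided) = 0.04211
→ bracket: 0.01<=p<0.05

p-value bracket: 0.01<=p<0.05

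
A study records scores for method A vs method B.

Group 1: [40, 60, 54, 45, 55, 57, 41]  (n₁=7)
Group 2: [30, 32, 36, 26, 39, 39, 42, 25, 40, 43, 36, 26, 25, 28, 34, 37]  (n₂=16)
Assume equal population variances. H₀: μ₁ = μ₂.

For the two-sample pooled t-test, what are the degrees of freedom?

degrees of freedom = 21

df = n₁ + n₂ − 2 = 7 + 16 − 2 = 21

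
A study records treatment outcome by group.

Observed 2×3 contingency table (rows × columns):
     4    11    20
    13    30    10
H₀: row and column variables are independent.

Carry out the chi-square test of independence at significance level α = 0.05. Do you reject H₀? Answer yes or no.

Row totals [35, 53], col totals [17, 41, 30], n=88
χ² = (4−6.76)²/6.76 + (11−16.31)²/16.31 + (20−11.93)²/11.93 + (13−10.24)²/10.24 + (30−24.69)²/24.69 + (10−18.07)²/18.07 = 13.7984
df = 2
p-value (upper-tail) = 0.00101
At α=0.05: p < α → reject H₀

reject H₀: yes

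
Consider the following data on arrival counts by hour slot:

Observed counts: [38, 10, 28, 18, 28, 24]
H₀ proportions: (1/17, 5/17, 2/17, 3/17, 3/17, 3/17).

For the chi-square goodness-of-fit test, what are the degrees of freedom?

degrees of freedom = 5

df = k − 1 = 6 − 1 = 5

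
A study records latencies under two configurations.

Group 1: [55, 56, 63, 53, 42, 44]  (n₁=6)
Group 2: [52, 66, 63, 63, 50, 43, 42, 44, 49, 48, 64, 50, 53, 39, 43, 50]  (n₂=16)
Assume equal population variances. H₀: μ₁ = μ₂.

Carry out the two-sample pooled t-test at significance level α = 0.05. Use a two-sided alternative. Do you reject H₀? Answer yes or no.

reject H₀: no

x̄₁=52.167, s₁=7.885, n₁=6
x̄₂=51.188, s₂=8.581, n₂=16
s_p² = [5·7.885² + 15·8.581²]/20 = 70.7635
SE = √(s_p²·(1/6+1/16)) = 4.0270
t = (52.167−51.188)/4.0270 = 0.2432
df = 20
p-value (two-sided) = 0.81036
At α=0.05: p ≥ α → fail to reject H₀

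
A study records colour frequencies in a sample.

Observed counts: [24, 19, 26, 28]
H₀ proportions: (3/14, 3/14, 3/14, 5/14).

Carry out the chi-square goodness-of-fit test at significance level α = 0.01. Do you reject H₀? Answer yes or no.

reject H₀: no

n = 97; E_i = n·p_i = [20.79, 20.79, 20.79, 34.64]
χ² = (24−20.79)²/20.79 + (19−20.79)²/20.79 + (26−20.79)²/20.79 + (28−34.64)²/34.64 = 3.2323
df = 3
p-value (upper-tail) = 0.35718
At α=0.01: p ≥ α → fail to reject H₀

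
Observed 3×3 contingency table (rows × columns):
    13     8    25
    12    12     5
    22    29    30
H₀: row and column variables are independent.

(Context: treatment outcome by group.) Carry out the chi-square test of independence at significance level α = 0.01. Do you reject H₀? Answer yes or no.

reject H₀: no

Row totals [46, 29, 81], col totals [47, 49, 60], n=156
χ² = (13−13.86)²/13.86 + (8−14.45)²/14.45 + (25−17.69)²/17.69 + (12−8.74)²/8.74 + (12−9.11)²/9.11 + (5−11.15)²/11.15 + (22−24.40)²/24.40 + (29−25.44)²/25.44 + (30−31.15)²/31.15 = 12.2581
df = 4
p-value (upper-tail) = 0.01553
At α=0.01: p ≥ α → fail to reject H₀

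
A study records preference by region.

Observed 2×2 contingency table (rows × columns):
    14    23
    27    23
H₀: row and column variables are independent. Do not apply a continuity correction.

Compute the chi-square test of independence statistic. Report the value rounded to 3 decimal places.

test statistic = 2.229

Row totals [37, 50], col totals [41, 46], n=87
χ² = (14−17.44)²/17.44 + (23−19.56)²/19.56 + (27−23.56)²/23.56 + (23−26.44)²/26.44 = 2.2292
df = 1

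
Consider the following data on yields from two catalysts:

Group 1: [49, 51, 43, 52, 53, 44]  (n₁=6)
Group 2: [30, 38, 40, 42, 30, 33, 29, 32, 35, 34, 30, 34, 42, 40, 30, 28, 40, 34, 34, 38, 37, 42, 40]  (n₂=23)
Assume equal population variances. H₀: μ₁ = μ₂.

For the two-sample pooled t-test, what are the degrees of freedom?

degrees of freedom = 27

df = n₁ + n₂ − 2 = 6 + 23 − 2 = 27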